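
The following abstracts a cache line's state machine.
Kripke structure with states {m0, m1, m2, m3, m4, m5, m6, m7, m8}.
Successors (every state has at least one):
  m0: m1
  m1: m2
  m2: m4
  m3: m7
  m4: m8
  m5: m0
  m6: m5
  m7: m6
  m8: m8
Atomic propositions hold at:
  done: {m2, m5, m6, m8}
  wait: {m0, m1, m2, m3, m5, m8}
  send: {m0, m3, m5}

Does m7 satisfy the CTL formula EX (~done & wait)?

Sat(~done) = {m0, m1, m3, m4, m7}
Sat(~done & wait) = {m0, m1, m3}
Sat(EX (~done & wait)) = {s : some successor in {m0, m1, m3}} = {m0, m5}
m7 ∉ Sat(EX (~done & wait)) = {m0, m5}, so the formula does not hold at m7.

No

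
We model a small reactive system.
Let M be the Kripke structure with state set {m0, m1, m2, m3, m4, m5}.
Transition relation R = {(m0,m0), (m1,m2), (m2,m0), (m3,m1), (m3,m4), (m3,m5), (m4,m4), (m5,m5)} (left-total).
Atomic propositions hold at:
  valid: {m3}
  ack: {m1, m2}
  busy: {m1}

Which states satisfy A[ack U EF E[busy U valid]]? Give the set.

{m3}

E[busy U valid]: least fixpoint, start Z0 = Sat(valid) = {m3}, add states in Sat(busy) with some successor in Z. Already a fixed point.
Sat(E[busy U valid]) = {m3}
EF E[busy U valid]: least fixpoint, start Z0 = {m3}, add states with some successor in Z. Already a fixed point.
Sat(EF E[busy U valid]) = {m3}
A[ack U EF E[busy U valid]]: least fixpoint, start Z0 = Sat(EF E[busy U valid]) = {m3}, add states in Sat(ack) with every successor in Z. Already a fixed point.
Sat(A[ack U EF E[busy U valid]]) = {m3}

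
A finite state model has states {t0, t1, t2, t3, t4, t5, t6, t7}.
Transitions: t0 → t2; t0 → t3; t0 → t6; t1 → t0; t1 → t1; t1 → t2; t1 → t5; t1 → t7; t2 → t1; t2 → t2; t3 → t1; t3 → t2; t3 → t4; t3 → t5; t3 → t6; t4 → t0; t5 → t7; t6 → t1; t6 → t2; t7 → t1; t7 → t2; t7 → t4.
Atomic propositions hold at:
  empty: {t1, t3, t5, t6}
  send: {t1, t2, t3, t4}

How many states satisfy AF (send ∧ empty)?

2

Sat(send ∧ empty) = {t1, t3}
AF (send ∧ empty): least fixpoint, start Z0 = {t1, t3}, add states with every successor in Z. Already a fixed point.
Sat(AF (send ∧ empty)) = {t1, t3}
|Sat(AF (send ∧ empty))| = |{t1, t3}| = 2.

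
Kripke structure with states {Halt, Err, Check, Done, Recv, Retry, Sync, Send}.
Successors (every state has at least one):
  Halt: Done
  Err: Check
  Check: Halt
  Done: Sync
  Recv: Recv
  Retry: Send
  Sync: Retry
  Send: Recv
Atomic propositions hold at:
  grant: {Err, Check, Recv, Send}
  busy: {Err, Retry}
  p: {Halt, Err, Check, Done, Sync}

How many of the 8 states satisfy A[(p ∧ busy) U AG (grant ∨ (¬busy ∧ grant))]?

Sat(p ∧ busy) = {Err}
Sat(¬busy) = {Halt, Check, Done, Recv, Sync, Send}
Sat(¬busy ∧ grant) = {Check, Recv, Send}
Sat(grant ∨ (¬busy ∧ grant)) = {Err, Check, Recv, Send}
AG (grant ∨ (¬busy ∧ grant)): greatest fixpoint, start Z0 = {Err, Check, Recv, Send}, keep only states in Sat with every successor in Z. Z1 = {Err, Recv, Send}; Z2 = {Recv, Send}; fixed.
Sat(AG (grant ∨ (¬busy ∧ grant))) = {Recv, Send}
A[(p ∧ busy) U AG (grant ∨ (¬busy ∧ grant))]: least fixpoint, start Z0 = Sat(AG (grant ∨ (¬busy ∧ grant))) = {Recv, Send}, add states in Sat(p ∧ busy) with every successor in Z. Already a fixed point.
Sat(A[(p ∧ busy) U AG (grant ∨ (¬busy ∧ grant))]) = {Recv, Send}
|Sat(A[(p ∧ busy) U AG (grant ∨ (¬busy ∧ grant))])| = |{Recv, Send}| = 2.

2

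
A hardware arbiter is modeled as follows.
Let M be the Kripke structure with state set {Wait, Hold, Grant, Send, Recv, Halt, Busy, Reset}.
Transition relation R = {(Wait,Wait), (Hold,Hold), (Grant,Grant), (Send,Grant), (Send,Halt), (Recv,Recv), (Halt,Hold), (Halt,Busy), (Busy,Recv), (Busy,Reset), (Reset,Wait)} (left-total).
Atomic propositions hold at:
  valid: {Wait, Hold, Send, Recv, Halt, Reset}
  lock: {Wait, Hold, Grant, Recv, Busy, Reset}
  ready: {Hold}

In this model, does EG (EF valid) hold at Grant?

EF valid: least fixpoint, start Z0 = {Wait, Hold, Send, Recv, Halt, Reset}, add states with some successor in Z. Z1 = {Wait, Hold, Send, Recv, Halt, Busy, Reset}; fixed.
Sat(EF valid) = {Wait, Hold, Send, Recv, Halt, Busy, Reset}
EG (EF valid): greatest fixpoint, start Z0 = {Wait, Hold, Send, Recv, Halt, Busy, Reset}, keep only states in Sat with some successor in Z. Already a fixed point.
Sat(EG (EF valid)) = {Wait, Hold, Send, Recv, Halt, Busy, Reset}
Grant ∉ Sat(EG (EF valid)) = {Wait, Hold, Send, Recv, Halt, Busy, Reset}, so the formula does not hold at Grant.

No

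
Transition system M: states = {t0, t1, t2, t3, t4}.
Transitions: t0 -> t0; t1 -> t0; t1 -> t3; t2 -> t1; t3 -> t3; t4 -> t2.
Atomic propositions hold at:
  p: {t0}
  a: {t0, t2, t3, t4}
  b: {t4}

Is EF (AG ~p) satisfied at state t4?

Sat(~p) = {t1, t2, t3, t4}
AG ~p: greatest fixpoint, start Z0 = {t1, t2, t3, t4}, keep only states in Sat with every successor in Z. Z1 = {t2, t3, t4}; Z2 = {t3, t4}; Z3 = {t3}; fixed.
Sat(AG ~p) = {t3}
EF (AG ~p): least fixpoint, start Z0 = {t3}, add states with some successor in Z. Z1 = {t1, t3}; Z2 = {t1, t2, t3}; Z3 = {t1, t2, t3, t4}; fixed.
Sat(EF (AG ~p)) = {t1, t2, t3, t4}
t4 ∈ Sat(EF (AG ~p)) = {t1, t2, t3, t4}, so the formula holds at t4.

Yes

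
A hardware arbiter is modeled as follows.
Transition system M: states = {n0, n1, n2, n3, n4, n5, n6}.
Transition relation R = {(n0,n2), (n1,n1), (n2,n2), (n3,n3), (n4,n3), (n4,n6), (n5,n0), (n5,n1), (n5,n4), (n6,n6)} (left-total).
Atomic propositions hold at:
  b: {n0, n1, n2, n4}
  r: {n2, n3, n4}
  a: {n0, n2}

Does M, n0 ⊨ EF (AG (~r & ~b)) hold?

Sat(~r) = {n0, n1, n5, n6}
Sat(~b) = {n3, n5, n6}
Sat(~r & ~b) = {n5, n6}
AG (~r & ~b): greatest fixpoint, start Z0 = {n5, n6}, keep only states in Sat with every successor in Z. Z1 = {n6}; fixed.
Sat(AG (~r & ~b)) = {n6}
EF (AG (~r & ~b)): least fixpoint, start Z0 = {n6}, add states with some successor in Z. Z1 = {n4, n6}; Z2 = {n4, n5, n6}; fixed.
Sat(EF (AG (~r & ~b))) = {n4, n5, n6}
n0 ∉ Sat(EF (AG (~r & ~b))) = {n4, n5, n6}, so the formula does not hold at n0.

No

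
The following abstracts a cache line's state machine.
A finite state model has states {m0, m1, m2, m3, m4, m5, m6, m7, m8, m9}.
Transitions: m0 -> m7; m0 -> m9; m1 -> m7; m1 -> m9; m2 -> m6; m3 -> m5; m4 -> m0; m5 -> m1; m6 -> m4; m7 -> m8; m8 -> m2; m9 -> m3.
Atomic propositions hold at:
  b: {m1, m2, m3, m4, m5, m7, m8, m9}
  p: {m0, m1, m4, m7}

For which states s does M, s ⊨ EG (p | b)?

Sat(p | b) = {m0, m1, m2, m3, m4, m5, m7, m8, m9}
EG (p | b): greatest fixpoint, start Z0 = {m0, m1, m2, m3, m4, m5, m7, m8, m9}, keep only states in Sat with some successor in Z. Z1 = {m0, m1, m3, m4, m5, m7, m8, m9}; Z2 = {m0, m1, m3, m4, m5, m7, m9}; Z3 = {m0, m1, m3, m4, m5, m9}; fixed.
Sat(EG (p | b)) = {m0, m1, m3, m4, m5, m9}

{m0, m1, m3, m4, m5, m9}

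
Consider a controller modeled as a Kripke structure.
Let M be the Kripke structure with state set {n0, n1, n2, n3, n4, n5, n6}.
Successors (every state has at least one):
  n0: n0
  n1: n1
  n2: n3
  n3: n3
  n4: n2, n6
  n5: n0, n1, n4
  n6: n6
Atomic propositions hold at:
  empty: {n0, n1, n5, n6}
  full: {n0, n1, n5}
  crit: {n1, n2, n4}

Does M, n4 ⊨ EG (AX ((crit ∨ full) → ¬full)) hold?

Yes

Sat(crit ∨ full) = {n0, n1, n2, n4, n5}
Sat(¬full) = {n2, n3, n4, n6}
Sat((crit ∨ full) → ¬full) = {n2, n3, n4, n6}
Sat(AX ((crit ∨ full) → ¬full)) = {s : every successor in {n2, n3, n4, n6}} = {n2, n3, n4, n6}
EG (AX ((crit ∨ full) → ¬full)): greatest fixpoint, start Z0 = {n2, n3, n4, n6}, keep only states in Sat with some successor in Z. Already a fixed point.
Sat(EG (AX ((crit ∨ full) → ¬full))) = {n2, n3, n4, n6}
n4 ∈ Sat(EG (AX ((crit ∨ full) → ¬full))) = {n2, n3, n4, n6}, so the formula holds at n4.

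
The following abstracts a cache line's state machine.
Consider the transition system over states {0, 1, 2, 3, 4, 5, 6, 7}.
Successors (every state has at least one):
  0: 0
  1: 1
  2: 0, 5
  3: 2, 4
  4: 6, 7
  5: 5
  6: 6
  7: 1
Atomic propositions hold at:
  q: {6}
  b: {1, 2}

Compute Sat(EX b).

{1, 3, 7}

Sat(EX b) = {s : some successor in {1, 2}} = {1, 3, 7}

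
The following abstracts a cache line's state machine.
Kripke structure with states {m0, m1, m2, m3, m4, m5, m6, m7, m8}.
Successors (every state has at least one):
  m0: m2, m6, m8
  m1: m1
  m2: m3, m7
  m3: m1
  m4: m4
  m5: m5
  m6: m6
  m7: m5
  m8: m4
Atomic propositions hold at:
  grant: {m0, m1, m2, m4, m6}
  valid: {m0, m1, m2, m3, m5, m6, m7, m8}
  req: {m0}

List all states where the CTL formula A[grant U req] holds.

{m0}

A[grant U req]: least fixpoint, start Z0 = Sat(req) = {m0}, add states in Sat(grant) with every successor in Z. Already a fixed point.
Sat(A[grant U req]) = {m0}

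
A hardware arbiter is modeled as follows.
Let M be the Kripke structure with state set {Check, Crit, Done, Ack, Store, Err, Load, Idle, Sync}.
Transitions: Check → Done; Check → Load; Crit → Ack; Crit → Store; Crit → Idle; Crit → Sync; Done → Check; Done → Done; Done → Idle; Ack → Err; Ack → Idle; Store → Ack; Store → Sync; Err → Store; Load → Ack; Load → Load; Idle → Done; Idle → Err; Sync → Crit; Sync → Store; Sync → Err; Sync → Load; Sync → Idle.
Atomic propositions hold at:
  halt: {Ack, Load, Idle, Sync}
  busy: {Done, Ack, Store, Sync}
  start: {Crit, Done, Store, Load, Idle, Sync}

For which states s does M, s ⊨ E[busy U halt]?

E[busy U halt]: least fixpoint, start Z0 = Sat(halt) = {Ack, Load, Idle, Sync}, add states in Sat(busy) with some successor in Z. Z1 = {Done, Ack, Store, Load, Idle, Sync}; fixed.
Sat(E[busy U halt]) = {Done, Ack, Store, Load, Idle, Sync}

{Done, Ack, Store, Load, Idle, Sync}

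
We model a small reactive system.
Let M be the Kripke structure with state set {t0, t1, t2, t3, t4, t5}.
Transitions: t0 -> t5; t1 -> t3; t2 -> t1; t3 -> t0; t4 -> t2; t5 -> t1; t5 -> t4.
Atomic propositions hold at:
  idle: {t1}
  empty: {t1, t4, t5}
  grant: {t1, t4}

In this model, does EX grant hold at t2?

Sat(EX grant) = {s : some successor in {t1, t4}} = {t2, t5}
t2 ∈ Sat(EX grant) = {t2, t5}, so the formula holds at t2.

Yes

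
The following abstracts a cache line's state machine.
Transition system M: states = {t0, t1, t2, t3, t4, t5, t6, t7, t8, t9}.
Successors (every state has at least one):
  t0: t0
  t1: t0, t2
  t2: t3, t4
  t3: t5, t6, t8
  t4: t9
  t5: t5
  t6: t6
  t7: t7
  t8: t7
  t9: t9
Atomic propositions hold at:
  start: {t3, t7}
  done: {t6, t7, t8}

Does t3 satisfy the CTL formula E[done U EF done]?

EF done: least fixpoint, start Z0 = {t6, t7, t8}, add states with some successor in Z. Z1 = {t3, t6, t7, t8}; Z2 = {t2, t3, t6, t7, t8}; Z3 = {t1, t2, t3, t6, t7, t8}; fixed.
Sat(EF done) = {t1, t2, t3, t6, t7, t8}
E[done U EF done]: least fixpoint, start Z0 = Sat(EF done) = {t1, t2, t3, t6, t7, t8}, add states in Sat(done) with some successor in Z. Already a fixed point.
Sat(E[done U EF done]) = {t1, t2, t3, t6, t7, t8}
t3 ∈ Sat(E[done U EF done]) = {t1, t2, t3, t6, t7, t8}, so the formula holds at t3.

Yes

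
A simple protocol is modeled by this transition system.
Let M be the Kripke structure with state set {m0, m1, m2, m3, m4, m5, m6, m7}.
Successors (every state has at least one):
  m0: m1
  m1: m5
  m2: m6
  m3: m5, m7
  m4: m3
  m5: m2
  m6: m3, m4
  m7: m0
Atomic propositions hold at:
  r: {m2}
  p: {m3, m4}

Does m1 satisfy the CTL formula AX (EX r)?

Sat(EX r) = {s : some successor in {m2}} = {m5}
Sat(AX (EX r)) = {s : every successor in {m5}} = {m1}
m1 ∈ Sat(AX (EX r)) = {m1}, so the formula holds at m1.

Yes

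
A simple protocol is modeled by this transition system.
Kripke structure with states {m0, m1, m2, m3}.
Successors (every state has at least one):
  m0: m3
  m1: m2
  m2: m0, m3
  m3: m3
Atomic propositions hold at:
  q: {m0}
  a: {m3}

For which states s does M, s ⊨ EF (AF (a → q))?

Sat(a → q) = {m0, m1, m2}
AF (a → q): least fixpoint, start Z0 = {m0, m1, m2}, add states with every successor in Z. Already a fixed point.
Sat(AF (a → q)) = {m0, m1, m2}
EF (AF (a → q)): least fixpoint, start Z0 = {m0, m1, m2}, add states with some successor in Z. Already a fixed point.
Sat(EF (AF (a → q))) = {m0, m1, m2}

{m0, m1, m2}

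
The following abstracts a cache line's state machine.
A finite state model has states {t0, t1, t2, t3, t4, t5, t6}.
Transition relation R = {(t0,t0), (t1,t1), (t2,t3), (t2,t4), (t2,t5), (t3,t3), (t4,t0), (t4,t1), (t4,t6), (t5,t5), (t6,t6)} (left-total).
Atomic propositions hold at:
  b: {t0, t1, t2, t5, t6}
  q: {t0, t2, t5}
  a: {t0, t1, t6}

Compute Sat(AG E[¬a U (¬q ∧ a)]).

Sat(¬a) = {t2, t3, t4, t5}
Sat(¬q) = {t1, t3, t4, t6}
Sat(¬q ∧ a) = {t1, t6}
E[¬a U (¬q ∧ a)]: least fixpoint, start Z0 = Sat((¬q ∧ a)) = {t1, t6}, add states in Sat(¬a) with some successor in Z. Z1 = {t1, t4, t6}; Z2 = {t1, t2, t4, t6}; fixed.
Sat(E[¬a U (¬q ∧ a)]) = {t1, t2, t4, t6}
AG E[¬a U (¬q ∧ a)]: greatest fixpoint, start Z0 = {t1, t2, t4, t6}, keep only states in Sat with every successor in Z. Z1 = {t1, t6}; fixed.
Sat(AG E[¬a U (¬q ∧ a)]) = {t1, t6}

{t1, t6}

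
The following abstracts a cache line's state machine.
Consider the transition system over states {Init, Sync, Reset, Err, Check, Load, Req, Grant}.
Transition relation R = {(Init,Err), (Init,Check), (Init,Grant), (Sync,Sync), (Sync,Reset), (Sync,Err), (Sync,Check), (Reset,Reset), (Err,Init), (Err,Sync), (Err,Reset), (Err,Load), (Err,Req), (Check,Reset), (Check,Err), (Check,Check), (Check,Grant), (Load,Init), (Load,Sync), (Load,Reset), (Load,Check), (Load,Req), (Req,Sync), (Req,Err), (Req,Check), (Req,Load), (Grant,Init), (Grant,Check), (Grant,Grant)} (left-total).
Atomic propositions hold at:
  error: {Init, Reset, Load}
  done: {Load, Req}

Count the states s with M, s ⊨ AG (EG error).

1

EG error: greatest fixpoint, start Z0 = {Init, Reset, Load}, keep only states in Sat with some successor in Z. Z1 = {Reset, Load}; fixed.
Sat(EG error) = {Reset, Load}
AG (EG error): greatest fixpoint, start Z0 = {Reset, Load}, keep only states in Sat with every successor in Z. Z1 = {Reset}; fixed.
Sat(AG (EG error)) = {Reset}
|Sat(AG (EG error))| = |{Reset}| = 1.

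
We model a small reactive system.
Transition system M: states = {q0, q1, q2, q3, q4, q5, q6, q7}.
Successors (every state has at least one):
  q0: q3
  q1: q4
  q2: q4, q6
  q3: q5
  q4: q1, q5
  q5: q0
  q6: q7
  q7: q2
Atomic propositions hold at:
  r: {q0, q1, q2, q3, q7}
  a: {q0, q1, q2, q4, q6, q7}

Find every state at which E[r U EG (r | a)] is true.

Sat(r | a) = {q0, q1, q2, q3, q4, q6, q7}
EG (r | a): greatest fixpoint, start Z0 = {q0, q1, q2, q3, q4, q6, q7}, keep only states in Sat with some successor in Z. Z1 = {q0, q1, q2, q4, q6, q7}; Z2 = {q1, q2, q4, q6, q7}; fixed.
Sat(EG (r | a)) = {q1, q2, q4, q6, q7}
E[r U EG (r | a)]: least fixpoint, start Z0 = Sat(EG (r | a)) = {q1, q2, q4, q6, q7}, add states in Sat(r) with some successor in Z. Already a fixed point.
Sat(E[r U EG (r | a)]) = {q1, q2, q4, q6, q7}

{q1, q2, q4, q6, q7}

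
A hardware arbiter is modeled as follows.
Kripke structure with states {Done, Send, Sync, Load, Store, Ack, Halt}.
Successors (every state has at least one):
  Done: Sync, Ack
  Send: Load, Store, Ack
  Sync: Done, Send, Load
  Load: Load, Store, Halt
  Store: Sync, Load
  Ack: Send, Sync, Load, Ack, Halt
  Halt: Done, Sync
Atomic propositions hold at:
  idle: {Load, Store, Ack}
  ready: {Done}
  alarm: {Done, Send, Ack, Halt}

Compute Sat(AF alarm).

AF alarm: least fixpoint, start Z0 = {Done, Send, Ack, Halt}, add states with every successor in Z. Already a fixed point.
Sat(AF alarm) = {Done, Send, Ack, Halt}

{Done, Send, Ack, Halt}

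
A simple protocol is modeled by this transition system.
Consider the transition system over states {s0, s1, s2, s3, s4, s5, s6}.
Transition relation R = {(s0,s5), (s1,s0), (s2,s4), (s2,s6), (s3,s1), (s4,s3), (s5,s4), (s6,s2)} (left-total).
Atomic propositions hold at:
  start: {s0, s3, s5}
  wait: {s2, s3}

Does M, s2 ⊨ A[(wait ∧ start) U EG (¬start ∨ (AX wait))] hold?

Sat(wait ∧ start) = {s3}
Sat(¬start) = {s1, s2, s4, s6}
Sat(AX wait) = {s : every successor in {s2, s3}} = {s4, s6}
Sat(¬start ∨ (AX wait)) = {s1, s2, s4, s6}
EG (¬start ∨ (AX wait)): greatest fixpoint, start Z0 = {s1, s2, s4, s6}, keep only states in Sat with some successor in Z. Z1 = {s2, s6}; fixed.
Sat(EG (¬start ∨ (AX wait))) = {s2, s6}
A[(wait ∧ start) U EG (¬start ∨ (AX wait))]: least fixpoint, start Z0 = Sat(EG (¬start ∨ (AX wait))) = {s2, s6}, add states in Sat(wait ∧ start) with every successor in Z. Already a fixed point.
Sat(A[(wait ∧ start) U EG (¬start ∨ (AX wait))]) = {s2, s6}
s2 ∈ Sat(A[(wait ∧ start) U EG (¬start ∨ (AX wait))]) = {s2, s6}, so the formula holds at s2.

Yes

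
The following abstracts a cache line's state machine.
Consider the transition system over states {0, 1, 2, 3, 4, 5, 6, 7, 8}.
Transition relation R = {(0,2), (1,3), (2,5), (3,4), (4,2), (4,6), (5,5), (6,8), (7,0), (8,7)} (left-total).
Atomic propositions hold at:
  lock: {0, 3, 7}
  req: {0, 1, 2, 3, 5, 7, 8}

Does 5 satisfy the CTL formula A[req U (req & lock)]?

No

Sat(req & lock) = {0, 3, 7}
A[req U (req & lock)]: least fixpoint, start Z0 = Sat((req & lock)) = {0, 3, 7}, add states in Sat(req) with every successor in Z. Z1 = {0, 1, 3, 7, 8}; fixed.
Sat(A[req U (req & lock)]) = {0, 1, 3, 7, 8}
5 ∉ Sat(A[req U (req & lock)]) = {0, 1, 3, 7, 8}, so the formula does not hold at 5.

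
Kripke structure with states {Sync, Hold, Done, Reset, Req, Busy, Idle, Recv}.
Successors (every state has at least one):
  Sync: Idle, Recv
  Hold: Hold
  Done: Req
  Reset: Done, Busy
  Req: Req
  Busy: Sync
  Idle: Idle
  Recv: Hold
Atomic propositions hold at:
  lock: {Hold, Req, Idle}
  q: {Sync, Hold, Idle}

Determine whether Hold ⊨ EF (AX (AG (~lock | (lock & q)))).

Sat(~lock) = {Sync, Done, Reset, Busy, Recv}
Sat(lock & q) = {Hold, Idle}
Sat(~lock | (lock & q)) = {Sync, Hold, Done, Reset, Busy, Idle, Recv}
AG (~lock | (lock & q)): greatest fixpoint, start Z0 = {Sync, Hold, Done, Reset, Busy, Idle, Recv}, keep only states in Sat with every successor in Z. Z1 = {Sync, Hold, Reset, Busy, Idle, Recv}; Z2 = {Sync, Hold, Busy, Idle, Recv}; fixed.
Sat(AG (~lock | (lock & q))) = {Sync, Hold, Busy, Idle, Recv}
Sat(AX (AG (~lock | (lock & q)))) = {s : every successor in {Sync, Hold, Busy, Idle, Recv}} = {Sync, Hold, Busy, Idle, Recv}
EF (AX (AG (~lock | (lock & q)))): least fixpoint, start Z0 = {Sync, Hold, Busy, Idle, Recv}, add states with some successor in Z. Z1 = {Sync, Hold, Reset, Busy, Idle, Recv}; fixed.
Sat(EF (AX (AG (~lock | (lock & q))))) = {Sync, Hold, Reset, Busy, Idle, Recv}
Hold ∈ Sat(EF (AX (AG (~lock | (lock & q))))) = {Sync, Hold, Reset, Busy, Idle, Recv}, so the formula holds at Hold.

Yes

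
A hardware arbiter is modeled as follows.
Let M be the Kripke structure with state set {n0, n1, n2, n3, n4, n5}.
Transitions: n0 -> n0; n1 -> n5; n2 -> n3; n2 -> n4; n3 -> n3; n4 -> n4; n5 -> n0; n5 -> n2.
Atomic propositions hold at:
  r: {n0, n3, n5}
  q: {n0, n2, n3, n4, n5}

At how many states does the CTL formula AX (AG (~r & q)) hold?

Sat(~r) = {n1, n2, n4}
Sat(~r & q) = {n2, n4}
AG (~r & q): greatest fixpoint, start Z0 = {n2, n4}, keep only states in Sat with every successor in Z. Z1 = {n4}; fixed.
Sat(AG (~r & q)) = {n4}
Sat(AX (AG (~r & q))) = {s : every successor in {n4}} = {n4}
|Sat(AX (AG (~r & q)))| = |{n4}| = 1.

1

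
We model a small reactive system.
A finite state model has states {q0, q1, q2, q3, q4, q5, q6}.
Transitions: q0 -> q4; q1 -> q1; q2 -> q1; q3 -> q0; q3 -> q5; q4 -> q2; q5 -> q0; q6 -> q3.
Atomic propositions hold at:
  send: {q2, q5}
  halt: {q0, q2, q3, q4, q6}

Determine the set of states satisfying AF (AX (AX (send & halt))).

{q0, q3, q5, q6}

Sat(send & halt) = {q2}
Sat(AX (send & halt)) = {s : every successor in {q2}} = {q4}
Sat(AX (AX (send & halt))) = {s : every successor in {q4}} = {q0}
AF (AX (AX (send & halt))): least fixpoint, start Z0 = {q0}, add states with every successor in Z. Z1 = {q0, q5}; Z2 = {q0, q3, q5}; Z3 = {q0, q3, q5, q6}; fixed.
Sat(AF (AX (AX (send & halt)))) = {q0, q3, q5, q6}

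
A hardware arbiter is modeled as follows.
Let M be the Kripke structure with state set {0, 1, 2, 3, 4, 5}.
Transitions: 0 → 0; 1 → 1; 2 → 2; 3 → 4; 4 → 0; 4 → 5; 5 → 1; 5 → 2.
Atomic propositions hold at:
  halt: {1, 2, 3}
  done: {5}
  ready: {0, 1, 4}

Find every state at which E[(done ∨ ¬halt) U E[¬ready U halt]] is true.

Sat(¬halt) = {0, 4, 5}
Sat(done ∨ ¬halt) = {0, 4, 5}
Sat(¬ready) = {2, 3, 5}
E[¬ready U halt]: least fixpoint, start Z0 = Sat(halt) = {1, 2, 3}, add states in Sat(¬ready) with some successor in Z. Z1 = {1, 2, 3, 5}; fixed.
Sat(E[¬ready U halt]) = {1, 2, 3, 5}
E[(done ∨ ¬halt) U E[¬ready U halt]]: least fixpoint, start Z0 = Sat(E[¬ready U halt]) = {1, 2, 3, 5}, add states in Sat(done ∨ ¬halt) with some successor in Z. Z1 = {1, 2, 3, 4, 5}; fixed.
Sat(E[(done ∨ ¬halt) U E[¬ready U halt]]) = {1, 2, 3, 4, 5}

{1, 2, 3, 4, 5}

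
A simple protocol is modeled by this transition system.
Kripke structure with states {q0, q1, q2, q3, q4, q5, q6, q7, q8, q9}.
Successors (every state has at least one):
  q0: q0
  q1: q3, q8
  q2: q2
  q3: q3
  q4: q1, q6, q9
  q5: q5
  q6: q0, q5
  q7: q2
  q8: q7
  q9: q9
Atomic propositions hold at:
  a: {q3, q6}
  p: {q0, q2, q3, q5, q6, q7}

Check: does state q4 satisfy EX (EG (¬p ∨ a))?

Yes

Sat(¬p) = {q1, q4, q8, q9}
Sat(¬p ∨ a) = {q1, q3, q4, q6, q8, q9}
EG (¬p ∨ a): greatest fixpoint, start Z0 = {q1, q3, q4, q6, q8, q9}, keep only states in Sat with some successor in Z. Z1 = {q1, q3, q4, q9}; fixed.
Sat(EG (¬p ∨ a)) = {q1, q3, q4, q9}
Sat(EX (EG (¬p ∨ a))) = {s : some successor in {q1, q3, q4, q9}} = {q1, q3, q4, q9}
q4 ∈ Sat(EX (EG (¬p ∨ a))) = {q1, q3, q4, q9}, so the formula holds at q4.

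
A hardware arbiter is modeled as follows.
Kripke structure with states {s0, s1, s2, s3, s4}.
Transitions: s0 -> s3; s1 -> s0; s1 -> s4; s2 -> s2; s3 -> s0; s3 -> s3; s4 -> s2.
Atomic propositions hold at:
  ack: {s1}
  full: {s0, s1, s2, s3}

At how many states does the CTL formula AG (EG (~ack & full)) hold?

Sat(~ack) = {s0, s2, s3, s4}
Sat(~ack & full) = {s0, s2, s3}
EG (~ack & full): greatest fixpoint, start Z0 = {s0, s2, s3}, keep only states in Sat with some successor in Z. Already a fixed point.
Sat(EG (~ack & full)) = {s0, s2, s3}
AG (EG (~ack & full)): greatest fixpoint, start Z0 = {s0, s2, s3}, keep only states in Sat with every successor in Z. Already a fixed point.
Sat(AG (EG (~ack & full))) = {s0, s2, s3}
|Sat(AG (EG (~ack & full)))| = |{s0, s2, s3}| = 3.

3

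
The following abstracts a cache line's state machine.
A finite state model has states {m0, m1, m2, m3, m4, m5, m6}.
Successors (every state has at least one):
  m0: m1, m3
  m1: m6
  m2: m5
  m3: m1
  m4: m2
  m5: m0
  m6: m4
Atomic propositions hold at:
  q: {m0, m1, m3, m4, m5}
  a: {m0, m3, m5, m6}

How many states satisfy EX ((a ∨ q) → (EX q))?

5

Sat(a ∨ q) = {m0, m1, m3, m4, m5, m6}
Sat(EX q) = {s : some successor in {m0, m1, m3, m4, m5}} = {m0, m2, m3, m5, m6}
Sat((a ∨ q) → (EX q)) = {m0, m2, m3, m5, m6}
Sat(EX ((a ∨ q) → (EX q))) = {s : some successor in {m0, m2, m3, m5, m6}} = {m0, m1, m2, m4, m5}
|Sat(EX ((a ∨ q) → (EX q)))| = |{m0, m1, m2, m4, m5}| = 5.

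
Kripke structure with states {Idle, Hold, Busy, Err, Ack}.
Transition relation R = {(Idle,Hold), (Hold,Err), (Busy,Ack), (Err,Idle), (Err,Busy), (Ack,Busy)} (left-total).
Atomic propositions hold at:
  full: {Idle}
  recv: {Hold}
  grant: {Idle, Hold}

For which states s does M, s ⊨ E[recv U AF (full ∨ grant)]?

{Idle, Hold}

Sat(full ∨ grant) = {Idle, Hold}
AF (full ∨ grant): least fixpoint, start Z0 = {Idle, Hold}, add states with every successor in Z. Already a fixed point.
Sat(AF (full ∨ grant)) = {Idle, Hold}
E[recv U AF (full ∨ grant)]: least fixpoint, start Z0 = Sat(AF (full ∨ grant)) = {Idle, Hold}, add states in Sat(recv) with some successor in Z. Already a fixed point.
Sat(E[recv U AF (full ∨ grant)]) = {Idle, Hold}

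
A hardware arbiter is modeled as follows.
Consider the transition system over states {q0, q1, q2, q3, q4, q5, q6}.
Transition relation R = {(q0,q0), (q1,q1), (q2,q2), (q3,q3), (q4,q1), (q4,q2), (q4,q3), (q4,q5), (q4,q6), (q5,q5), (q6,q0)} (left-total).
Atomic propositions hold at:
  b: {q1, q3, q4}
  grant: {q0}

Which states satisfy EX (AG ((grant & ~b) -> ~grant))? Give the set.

{q1, q2, q3, q4, q5}

Sat(~b) = {q0, q2, q5, q6}
Sat(grant & ~b) = {q0}
Sat(~grant) = {q1, q2, q3, q4, q5, q6}
Sat((grant & ~b) -> ~grant) = {q1, q2, q3, q4, q5, q6}
AG ((grant & ~b) -> ~grant): greatest fixpoint, start Z0 = {q1, q2, q3, q4, q5, q6}, keep only states in Sat with every successor in Z. Z1 = {q1, q2, q3, q4, q5}; Z2 = {q1, q2, q3, q5}; fixed.
Sat(AG ((grant & ~b) -> ~grant)) = {q1, q2, q3, q5}
Sat(EX (AG ((grant & ~b) -> ~grant))) = {s : some successor in {q1, q2, q3, q5}} = {q1, q2, q3, q4, q5}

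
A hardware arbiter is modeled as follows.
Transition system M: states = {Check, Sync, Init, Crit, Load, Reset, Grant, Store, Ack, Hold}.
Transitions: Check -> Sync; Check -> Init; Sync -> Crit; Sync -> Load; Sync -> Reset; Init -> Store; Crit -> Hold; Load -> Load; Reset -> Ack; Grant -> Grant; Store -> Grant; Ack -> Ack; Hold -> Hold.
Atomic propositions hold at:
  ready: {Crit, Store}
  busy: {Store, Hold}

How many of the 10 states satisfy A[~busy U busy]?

Sat(~busy) = {Check, Sync, Init, Crit, Load, Reset, Grant, Ack}
A[~busy U busy]: least fixpoint, start Z0 = Sat(busy) = {Store, Hold}, add states in Sat(~busy) with every successor in Z. Z1 = {Init, Crit, Store, Hold}; fixed.
Sat(A[~busy U busy]) = {Init, Crit, Store, Hold}
|Sat(A[~busy U busy])| = |{Init, Crit, Store, Hold}| = 4.

4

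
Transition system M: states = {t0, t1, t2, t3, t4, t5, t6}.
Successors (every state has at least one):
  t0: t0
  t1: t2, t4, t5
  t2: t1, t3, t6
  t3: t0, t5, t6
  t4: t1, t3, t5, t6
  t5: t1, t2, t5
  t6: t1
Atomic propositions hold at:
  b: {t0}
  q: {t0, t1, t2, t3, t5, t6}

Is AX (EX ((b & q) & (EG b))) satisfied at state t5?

Sat(b & q) = {t0}
EG b: greatest fixpoint, start Z0 = {t0}, keep only states in Sat with some successor in Z. Already a fixed point.
Sat(EG b) = {t0}
Sat((b & q) & (EG b)) = {t0}
Sat(EX ((b & q) & (EG b))) = {s : some successor in {t0}} = {t0, t3}
Sat(AX (EX ((b & q) & (EG b)))) = {s : every successor in {t0, t3}} = {t0}
t5 ∉ Sat(AX (EX ((b & q) & (EG b)))) = {t0}, so the formula does not hold at t5.

No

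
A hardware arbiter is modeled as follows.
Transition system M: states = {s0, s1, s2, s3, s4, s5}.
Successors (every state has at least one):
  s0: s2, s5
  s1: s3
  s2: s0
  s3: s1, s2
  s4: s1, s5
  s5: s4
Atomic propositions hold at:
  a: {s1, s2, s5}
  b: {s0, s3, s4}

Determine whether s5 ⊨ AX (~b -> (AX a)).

Sat(~b) = {s1, s2, s5}
Sat(AX a) = {s : every successor in {s1, s2, s5}} = {s0, s3, s4}
Sat(~b -> (AX a)) = {s0, s3, s4}
Sat(AX (~b -> (AX a))) = {s : every successor in {s0, s3, s4}} = {s1, s2, s5}
s5 ∈ Sat(AX (~b -> (AX a))) = {s1, s2, s5}, so the formula holds at s5.

Yes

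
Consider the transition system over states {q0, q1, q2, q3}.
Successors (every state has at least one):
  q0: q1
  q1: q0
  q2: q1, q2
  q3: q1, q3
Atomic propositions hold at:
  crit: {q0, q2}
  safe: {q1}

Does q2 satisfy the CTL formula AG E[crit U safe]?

E[crit U safe]: least fixpoint, start Z0 = Sat(safe) = {q1}, add states in Sat(crit) with some successor in Z. Z1 = {q0, q1, q2}; fixed.
Sat(E[crit U safe]) = {q0, q1, q2}
AG E[crit U safe]: greatest fixpoint, start Z0 = {q0, q1, q2}, keep only states in Sat with every successor in Z. Already a fixed point.
Sat(AG E[crit U safe]) = {q0, q1, q2}
q2 ∈ Sat(AG E[crit U safe]) = {q0, q1, q2}, so the formula holds at q2.

Yes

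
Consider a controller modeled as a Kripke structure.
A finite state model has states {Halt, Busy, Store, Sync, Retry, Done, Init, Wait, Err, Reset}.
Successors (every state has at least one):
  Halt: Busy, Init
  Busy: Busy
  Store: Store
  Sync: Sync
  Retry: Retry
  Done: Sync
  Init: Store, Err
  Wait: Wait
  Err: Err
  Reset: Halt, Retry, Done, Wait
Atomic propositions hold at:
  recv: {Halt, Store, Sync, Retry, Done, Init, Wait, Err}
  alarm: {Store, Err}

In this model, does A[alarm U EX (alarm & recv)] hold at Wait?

Sat(alarm & recv) = {Store, Err}
Sat(EX (alarm & recv)) = {s : some successor in {Store, Err}} = {Store, Init, Err}
A[alarm U EX (alarm & recv)]: least fixpoint, start Z0 = Sat(EX (alarm & recv)) = {Store, Init, Err}, add states in Sat(alarm) with every successor in Z. Already a fixed point.
Sat(A[alarm U EX (alarm & recv)]) = {Store, Init, Err}
Wait ∉ Sat(A[alarm U EX (alarm & recv)]) = {Store, Init, Err}, so the formula does not hold at Wait.

No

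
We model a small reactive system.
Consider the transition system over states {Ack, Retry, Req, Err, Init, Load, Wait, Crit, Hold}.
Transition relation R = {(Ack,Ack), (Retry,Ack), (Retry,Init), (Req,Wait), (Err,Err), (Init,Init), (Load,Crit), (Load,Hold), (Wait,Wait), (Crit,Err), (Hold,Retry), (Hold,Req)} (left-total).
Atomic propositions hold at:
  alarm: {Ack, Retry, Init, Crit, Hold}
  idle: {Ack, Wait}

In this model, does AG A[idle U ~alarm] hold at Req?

Sat(~alarm) = {Req, Err, Load, Wait}
A[idle U ~alarm]: least fixpoint, start Z0 = Sat(~alarm) = {Req, Err, Load, Wait}, add states in Sat(idle) with every successor in Z. Already a fixed point.
Sat(A[idle U ~alarm]) = {Req, Err, Load, Wait}
AG A[idle U ~alarm]: greatest fixpoint, start Z0 = {Req, Err, Load, Wait}, keep only states in Sat with every successor in Z. Z1 = {Req, Err, Wait}; fixed.
Sat(AG A[idle U ~alarm]) = {Req, Err, Wait}
Req ∈ Sat(AG A[idle U ~alarm]) = {Req, Err, Wait}, so the formula holds at Req.

Yes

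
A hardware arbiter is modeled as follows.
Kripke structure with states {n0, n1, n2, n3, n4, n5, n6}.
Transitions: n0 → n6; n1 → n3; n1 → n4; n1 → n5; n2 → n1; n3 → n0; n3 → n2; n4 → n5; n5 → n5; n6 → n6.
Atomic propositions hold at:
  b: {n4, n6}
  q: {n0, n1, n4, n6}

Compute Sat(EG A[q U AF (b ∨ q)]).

Sat(b ∨ q) = {n0, n1, n4, n6}
AF (b ∨ q): least fixpoint, start Z0 = {n0, n1, n4, n6}, add states with every successor in Z. Z1 = {n0, n1, n2, n4, n6}; Z2 = {n0, n1, n2, n3, n4, n6}; fixed.
Sat(AF (b ∨ q)) = {n0, n1, n2, n3, n4, n6}
A[q U AF (b ∨ q)]: least fixpoint, start Z0 = Sat(AF (b ∨ q)) = {n0, n1, n2, n3, n4, n6}, add states in Sat(q) with every successor in Z. Already a fixed point.
Sat(A[q U AF (b ∨ q)]) = {n0, n1, n2, n3, n4, n6}
EG A[q U AF (b ∨ q)]: greatest fixpoint, start Z0 = {n0, n1, n2, n3, n4, n6}, keep only states in Sat with some successor in Z. Z1 = {n0, n1, n2, n3, n6}; fixed.
Sat(EG A[q U AF (b ∨ q)]) = {n0, n1, n2, n3, n6}

{n0, n1, n2, n3, n6}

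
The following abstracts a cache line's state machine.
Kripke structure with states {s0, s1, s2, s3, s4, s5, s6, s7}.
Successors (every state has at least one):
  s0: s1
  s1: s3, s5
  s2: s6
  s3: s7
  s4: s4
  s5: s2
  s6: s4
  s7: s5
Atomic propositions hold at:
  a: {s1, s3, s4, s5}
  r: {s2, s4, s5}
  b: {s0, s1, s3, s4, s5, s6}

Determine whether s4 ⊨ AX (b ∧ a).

Yes

Sat(b ∧ a) = {s1, s3, s4, s5}
Sat(AX (b ∧ a)) = {s : every successor in {s1, s3, s4, s5}} = {s0, s1, s4, s6, s7}
s4 ∈ Sat(AX (b ∧ a)) = {s0, s1, s4, s6, s7}, so the formula holds at s4.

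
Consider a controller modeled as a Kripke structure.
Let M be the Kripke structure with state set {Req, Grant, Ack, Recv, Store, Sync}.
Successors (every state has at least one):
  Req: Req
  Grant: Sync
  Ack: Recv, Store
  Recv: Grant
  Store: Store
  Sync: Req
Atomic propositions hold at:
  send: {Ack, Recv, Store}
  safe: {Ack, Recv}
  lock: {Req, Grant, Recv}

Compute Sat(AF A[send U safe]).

{Ack, Recv}

A[send U safe]: least fixpoint, start Z0 = Sat(safe) = {Ack, Recv}, add states in Sat(send) with every successor in Z. Already a fixed point.
Sat(A[send U safe]) = {Ack, Recv}
AF A[send U safe]: least fixpoint, start Z0 = {Ack, Recv}, add states with every successor in Z. Already a fixed point.
Sat(AF A[send U safe]) = {Ack, Recv}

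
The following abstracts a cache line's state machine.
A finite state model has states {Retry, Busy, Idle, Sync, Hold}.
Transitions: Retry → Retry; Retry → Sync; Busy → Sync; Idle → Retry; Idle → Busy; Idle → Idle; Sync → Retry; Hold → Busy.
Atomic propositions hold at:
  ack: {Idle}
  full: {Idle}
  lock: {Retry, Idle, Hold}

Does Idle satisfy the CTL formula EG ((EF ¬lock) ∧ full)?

Sat(¬lock) = {Busy, Sync}
EF ¬lock: least fixpoint, start Z0 = {Busy, Sync}, add states with some successor in Z. Z1 = {Retry, Busy, Idle, Sync, Hold}; fixed.
Sat(EF ¬lock) = {Retry, Busy, Idle, Sync, Hold}
Sat((EF ¬lock) ∧ full) = {Idle}
EG ((EF ¬lock) ∧ full): greatest fixpoint, start Z0 = {Idle}, keep only states in Sat with some successor in Z. Already a fixed point.
Sat(EG ((EF ¬lock) ∧ full)) = {Idle}
Idle ∈ Sat(EG ((EF ¬lock) ∧ full)) = {Idle}, so the formula holds at Idle.

Yes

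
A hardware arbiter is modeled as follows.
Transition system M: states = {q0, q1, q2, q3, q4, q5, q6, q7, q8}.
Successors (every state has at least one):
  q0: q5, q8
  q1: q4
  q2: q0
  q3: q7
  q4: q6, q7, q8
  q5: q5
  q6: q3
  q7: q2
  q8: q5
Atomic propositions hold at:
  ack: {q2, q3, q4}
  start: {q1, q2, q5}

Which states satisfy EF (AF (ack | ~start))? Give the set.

Sat(~start) = {q0, q3, q4, q6, q7, q8}
Sat(ack | ~start) = {q0, q2, q3, q4, q6, q7, q8}
AF (ack | ~start): least fixpoint, start Z0 = {q0, q2, q3, q4, q6, q7, q8}, add states with every successor in Z. Z1 = {q0, q1, q2, q3, q4, q6, q7, q8}; fixed.
Sat(AF (ack | ~start)) = {q0, q1, q2, q3, q4, q6, q7, q8}
EF (AF (ack | ~start)): least fixpoint, start Z0 = {q0, q1, q2, q3, q4, q6, q7, q8}, add states with some successor in Z. Already a fixed point.
Sat(EF (AF (ack | ~start))) = {q0, q1, q2, q3, q4, q6, q7, q8}

{q0, q1, q2, q3, q4, q6, q7, q8}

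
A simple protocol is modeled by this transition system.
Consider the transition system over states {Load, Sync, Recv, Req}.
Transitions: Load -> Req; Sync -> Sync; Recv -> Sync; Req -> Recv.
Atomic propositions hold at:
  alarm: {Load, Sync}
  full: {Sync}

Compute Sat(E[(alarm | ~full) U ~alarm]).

{Load, Recv, Req}

Sat(~full) = {Load, Recv, Req}
Sat(alarm | ~full) = {Load, Sync, Recv, Req}
Sat(~alarm) = {Recv, Req}
E[(alarm | ~full) U ~alarm]: least fixpoint, start Z0 = Sat(~alarm) = {Recv, Req}, add states in Sat(alarm | ~full) with some successor in Z. Z1 = {Load, Recv, Req}; fixed.
Sat(E[(alarm | ~full) U ~alarm]) = {Load, Recv, Req}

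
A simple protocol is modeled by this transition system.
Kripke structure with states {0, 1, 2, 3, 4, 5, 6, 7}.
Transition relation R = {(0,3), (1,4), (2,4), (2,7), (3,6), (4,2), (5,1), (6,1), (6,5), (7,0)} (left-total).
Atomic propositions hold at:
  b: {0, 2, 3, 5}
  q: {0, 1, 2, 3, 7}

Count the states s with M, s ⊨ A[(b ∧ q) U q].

Sat(b ∧ q) = {0, 2, 3}
A[(b ∧ q) U q]: least fixpoint, start Z0 = Sat(q) = {0, 1, 2, 3, 7}, add states in Sat(b ∧ q) with every successor in Z. Already a fixed point.
Sat(A[(b ∧ q) U q]) = {0, 1, 2, 3, 7}
|Sat(A[(b ∧ q) U q])| = |{0, 1, 2, 3, 7}| = 5.

5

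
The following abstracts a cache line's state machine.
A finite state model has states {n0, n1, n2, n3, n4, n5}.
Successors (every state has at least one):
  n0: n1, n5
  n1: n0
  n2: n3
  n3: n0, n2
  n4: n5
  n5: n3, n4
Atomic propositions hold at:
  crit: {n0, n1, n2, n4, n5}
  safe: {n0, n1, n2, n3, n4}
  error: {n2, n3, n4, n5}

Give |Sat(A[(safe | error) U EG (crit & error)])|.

2

Sat(safe | error) = {n0, n1, n2, n3, n4, n5}
Sat(crit & error) = {n2, n4, n5}
EG (crit & error): greatest fixpoint, start Z0 = {n2, n4, n5}, keep only states in Sat with some successor in Z. Z1 = {n4, n5}; fixed.
Sat(EG (crit & error)) = {n4, n5}
A[(safe | error) U EG (crit & error)]: least fixpoint, start Z0 = Sat(EG (crit & error)) = {n4, n5}, add states in Sat(safe | error) with every successor in Z. Already a fixed point.
Sat(A[(safe | error) U EG (crit & error)]) = {n4, n5}
|Sat(A[(safe | error) U EG (crit & error)])| = |{n4, n5}| = 2.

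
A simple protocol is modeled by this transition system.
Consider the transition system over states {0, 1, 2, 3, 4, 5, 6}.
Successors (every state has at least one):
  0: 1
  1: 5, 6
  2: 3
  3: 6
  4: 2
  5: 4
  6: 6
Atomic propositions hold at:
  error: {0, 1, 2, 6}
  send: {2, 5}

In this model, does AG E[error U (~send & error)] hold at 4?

No

Sat(~send) = {0, 1, 3, 4, 6}
Sat(~send & error) = {0, 1, 6}
E[error U (~send & error)]: least fixpoint, start Z0 = Sat((~send & error)) = {0, 1, 6}, add states in Sat(error) with some successor in Z. Already a fixed point.
Sat(E[error U (~send & error)]) = {0, 1, 6}
AG E[error U (~send & error)]: greatest fixpoint, start Z0 = {0, 1, 6}, keep only states in Sat with every successor in Z. Z1 = {0, 6}; Z2 = {6}; fixed.
Sat(AG E[error U (~send & error)]) = {6}
4 ∉ Sat(AG E[error U (~send & error)]) = {6}, so the formula does not hold at 4.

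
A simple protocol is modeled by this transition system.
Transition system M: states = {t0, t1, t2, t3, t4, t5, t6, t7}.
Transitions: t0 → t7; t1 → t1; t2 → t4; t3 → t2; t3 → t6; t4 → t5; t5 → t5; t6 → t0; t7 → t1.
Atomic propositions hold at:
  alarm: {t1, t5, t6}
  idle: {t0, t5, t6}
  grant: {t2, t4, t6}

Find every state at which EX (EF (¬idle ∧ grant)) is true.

{t2, t3}

Sat(¬idle) = {t1, t2, t3, t4, t7}
Sat(¬idle ∧ grant) = {t2, t4}
EF (¬idle ∧ grant): least fixpoint, start Z0 = {t2, t4}, add states with some successor in Z. Z1 = {t2, t3, t4}; fixed.
Sat(EF (¬idle ∧ grant)) = {t2, t3, t4}
Sat(EX (EF (¬idle ∧ grant))) = {s : some successor in {t2, t3, t4}} = {t2, t3}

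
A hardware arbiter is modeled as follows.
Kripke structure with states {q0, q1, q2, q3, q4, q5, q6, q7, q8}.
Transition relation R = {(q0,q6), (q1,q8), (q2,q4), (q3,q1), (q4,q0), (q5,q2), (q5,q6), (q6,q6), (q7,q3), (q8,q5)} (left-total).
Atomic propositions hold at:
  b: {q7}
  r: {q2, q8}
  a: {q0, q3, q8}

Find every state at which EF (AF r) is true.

{q1, q2, q3, q5, q7, q8}

AF r: least fixpoint, start Z0 = {q2, q8}, add states with every successor in Z. Z1 = {q1, q2, q8}; Z2 = {q1, q2, q3, q8}; Z3 = {q1, q2, q3, q7, q8}; fixed.
Sat(AF r) = {q1, q2, q3, q7, q8}
EF (AF r): least fixpoint, start Z0 = {q1, q2, q3, q7, q8}, add states with some successor in Z. Z1 = {q1, q2, q3, q5, q7, q8}; fixed.
Sat(EF (AF r)) = {q1, q2, q3, q5, q7, q8}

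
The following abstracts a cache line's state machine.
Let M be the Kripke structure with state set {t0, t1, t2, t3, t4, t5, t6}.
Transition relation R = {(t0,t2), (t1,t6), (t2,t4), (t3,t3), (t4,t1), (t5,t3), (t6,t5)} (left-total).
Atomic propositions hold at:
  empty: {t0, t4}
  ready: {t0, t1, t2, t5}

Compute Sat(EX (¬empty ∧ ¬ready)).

Sat(¬empty) = {t1, t2, t3, t5, t6}
Sat(¬ready) = {t3, t4, t6}
Sat(¬empty ∧ ¬ready) = {t3, t6}
Sat(EX (¬empty ∧ ¬ready)) = {s : some successor in {t3, t6}} = {t1, t3, t5}

{t1, t3, t5}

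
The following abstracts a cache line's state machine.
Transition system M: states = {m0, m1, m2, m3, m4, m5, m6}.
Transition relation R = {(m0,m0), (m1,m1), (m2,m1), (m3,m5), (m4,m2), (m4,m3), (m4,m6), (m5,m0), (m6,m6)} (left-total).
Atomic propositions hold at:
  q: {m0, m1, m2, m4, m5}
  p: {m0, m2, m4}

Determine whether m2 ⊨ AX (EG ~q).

No

Sat(~q) = {m3, m6}
EG ~q: greatest fixpoint, start Z0 = {m3, m6}, keep only states in Sat with some successor in Z. Z1 = {m6}; fixed.
Sat(EG ~q) = {m6}
Sat(AX (EG ~q)) = {s : every successor in {m6}} = {m6}
m2 ∉ Sat(AX (EG ~q)) = {m6}, so the formula does not hold at m2.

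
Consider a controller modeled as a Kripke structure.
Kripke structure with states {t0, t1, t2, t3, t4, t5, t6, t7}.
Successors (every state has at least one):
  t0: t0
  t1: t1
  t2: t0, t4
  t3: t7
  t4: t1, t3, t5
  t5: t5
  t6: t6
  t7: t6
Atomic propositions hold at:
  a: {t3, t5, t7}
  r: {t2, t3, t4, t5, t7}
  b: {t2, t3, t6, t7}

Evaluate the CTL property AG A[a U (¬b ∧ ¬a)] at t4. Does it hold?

Sat(¬b) = {t0, t1, t4, t5}
Sat(¬a) = {t0, t1, t2, t4, t6}
Sat(¬b ∧ ¬a) = {t0, t1, t4}
A[a U (¬b ∧ ¬a)]: least fixpoint, start Z0 = Sat((¬b ∧ ¬a)) = {t0, t1, t4}, add states in Sat(a) with every successor in Z. Already a fixed point.
Sat(A[a U (¬b ∧ ¬a)]) = {t0, t1, t4}
AG A[a U (¬b ∧ ¬a)]: greatest fixpoint, start Z0 = {t0, t1, t4}, keep only states in Sat with every successor in Z. Z1 = {t0, t1}; fixed.
Sat(AG A[a U (¬b ∧ ¬a)]) = {t0, t1}
t4 ∉ Sat(AG A[a U (¬b ∧ ¬a)]) = {t0, t1}, so the formula does not hold at t4.

No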